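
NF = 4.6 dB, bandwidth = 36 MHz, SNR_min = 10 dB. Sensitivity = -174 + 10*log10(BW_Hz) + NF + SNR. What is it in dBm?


10*log10(36000000.0) = 75.56
S = -174 + 75.56 + 4.6 + 10 = -83.8 dBm

-83.8 dBm


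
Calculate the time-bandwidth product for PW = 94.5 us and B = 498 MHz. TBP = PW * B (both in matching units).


TBP = 94.5 * 498 = 47061.0

47061.0


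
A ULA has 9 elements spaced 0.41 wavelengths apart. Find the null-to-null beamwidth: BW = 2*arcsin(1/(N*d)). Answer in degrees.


1/(N*d) = 1/(9*0.41) = 0.271003
BW = 2*arcsin(0.271003) = 31.4 degrees

31.4 degrees


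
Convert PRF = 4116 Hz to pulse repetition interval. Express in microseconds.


PRI = 1/4116 = 0.0002429543 s = 243.0 us

243.0 us


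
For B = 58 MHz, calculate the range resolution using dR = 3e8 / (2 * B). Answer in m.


dR = 3e8 / (2 * 58000000.0) = 2.59 m

2.59 m


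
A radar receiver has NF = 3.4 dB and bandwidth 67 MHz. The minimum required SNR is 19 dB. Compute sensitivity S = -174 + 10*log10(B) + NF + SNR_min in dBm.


10*log10(67000000.0) = 78.26
S = -174 + 78.26 + 3.4 + 19 = -73.3 dBm

-73.3 dBm


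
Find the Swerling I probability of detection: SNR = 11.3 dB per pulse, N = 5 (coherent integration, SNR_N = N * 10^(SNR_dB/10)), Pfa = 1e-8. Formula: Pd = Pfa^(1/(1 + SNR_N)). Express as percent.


SNR_lin = 10^(11.3/10) = 13.48963
SNR_N = 5 * 13.48963 = 67.44815
1/(1 + SNR_N) = 1/68.44815 = 0.0146096
Pd = (1e-8)^0.0146096 = 0.76405
Pd = 76.4%

76.4%


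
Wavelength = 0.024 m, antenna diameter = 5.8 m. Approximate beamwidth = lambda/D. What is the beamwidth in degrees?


BW_rad = 0.024 / 5.8 = 0.004138
BW_deg = 0.24 degrees

0.24 degrees


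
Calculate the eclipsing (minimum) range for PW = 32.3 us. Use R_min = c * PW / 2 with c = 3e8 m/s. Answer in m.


R_min = 3e8 * 32.3e-6 / 2 = 4845.0 m

4845.0 m


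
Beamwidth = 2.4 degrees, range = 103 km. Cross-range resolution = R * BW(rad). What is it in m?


BW_rad = 0.041887902
CR = 103000 * 0.041887902 = 4314.5 m

4314.5 m


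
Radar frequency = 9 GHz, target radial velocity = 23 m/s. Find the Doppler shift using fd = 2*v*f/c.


fd = 2 * 23 * 9000000000.0 / 3e8 = 1380.0 Hz

1380.0 Hz


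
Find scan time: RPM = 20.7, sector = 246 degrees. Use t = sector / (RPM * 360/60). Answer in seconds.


t = 246 / (20.7 * 360) * 60 = 1.98 s

1.98 s


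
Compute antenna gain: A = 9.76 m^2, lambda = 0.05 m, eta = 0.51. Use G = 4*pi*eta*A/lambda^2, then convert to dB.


G_linear = 4*pi*0.51*9.76/0.05^2 = 25020.15
G_dB = 10*log10(25020.15) = 44.0 dB

44.0 dB


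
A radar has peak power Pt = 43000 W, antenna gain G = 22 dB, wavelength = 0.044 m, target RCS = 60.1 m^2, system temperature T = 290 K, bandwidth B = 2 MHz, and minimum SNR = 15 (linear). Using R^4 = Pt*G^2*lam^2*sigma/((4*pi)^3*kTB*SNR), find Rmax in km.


G_lin = 10^(22/10) = 158.489319
R^4 = 43000 * 158.489319^2 * 0.044^2 * 60.1 / ((4*pi)^3 * 1.38e-23 * 290 * 2000000.0 * 15)
R^4 = 5.27497e17 m^4
R_max = (5.27497e17)^(1/4) = 26949.8 m = 26.9 km

26.9 km


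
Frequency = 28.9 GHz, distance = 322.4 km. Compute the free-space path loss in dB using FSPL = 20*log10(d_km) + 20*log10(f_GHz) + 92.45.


20*log10(322.4) = 50.17
20*log10(28.9) = 29.22
FSPL = 171.8 dB

171.8 dB


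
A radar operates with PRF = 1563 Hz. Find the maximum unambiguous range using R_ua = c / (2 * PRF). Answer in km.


R_ua = 3e8 / (2 * 1563) = 95969.3 m = 96.0 km

96.0 km


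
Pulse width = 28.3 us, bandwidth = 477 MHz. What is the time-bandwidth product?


TBP = 28.3 * 477 = 13499.1

13499.1


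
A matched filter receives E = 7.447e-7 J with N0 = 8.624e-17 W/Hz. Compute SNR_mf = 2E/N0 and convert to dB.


SNR_lin = 2 * 7.447e-7 / 8.624e-17 = 1.727e10
SNR_dB = 10*log10(1.727e10) = 102.4 dB

102.4 dB


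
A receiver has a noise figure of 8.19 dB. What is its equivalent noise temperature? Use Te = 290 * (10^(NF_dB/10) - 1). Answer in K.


NF_lin = 10^(8.19/10) = 6.591739
Te = 290 * (6.591739 - 1) = 1621.6 K

1621.6 K


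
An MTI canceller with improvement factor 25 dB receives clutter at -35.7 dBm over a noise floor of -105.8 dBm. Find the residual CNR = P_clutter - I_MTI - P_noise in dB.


CNR = -35.7 - 25 - (-105.8) = 45.1 dB

45.1 dB


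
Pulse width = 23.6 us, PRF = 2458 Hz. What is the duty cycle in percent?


DC = 23.6e-6 * 2458 * 100 = 5.8%

5.8%


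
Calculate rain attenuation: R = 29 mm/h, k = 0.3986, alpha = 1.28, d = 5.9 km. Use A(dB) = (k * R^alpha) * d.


gamma = 0.3986 * 29^1.28 = 29.676094 dB/km
A = 29.676094 * 5.9 = 175.09 dB

175.09 dB


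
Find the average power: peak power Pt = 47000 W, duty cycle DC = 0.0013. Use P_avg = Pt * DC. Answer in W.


P_avg = 47000 * 0.0013 = 61.1 W

61.1 W


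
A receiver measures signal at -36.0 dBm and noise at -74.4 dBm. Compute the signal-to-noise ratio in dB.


SNR = -36.0 - (-74.4) = 38.4 dB

38.4 dB


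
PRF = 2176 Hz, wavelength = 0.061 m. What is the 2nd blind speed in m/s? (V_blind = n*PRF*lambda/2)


V_blind = 2 * 2176 * 0.061 / 2 = 132.7 m/s

132.7 m/s


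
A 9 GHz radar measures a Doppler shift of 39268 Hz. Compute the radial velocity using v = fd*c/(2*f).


v = 39268 * 3e8 / (2 * 9000000000.0) = 654.5 m/s

654.5 m/s


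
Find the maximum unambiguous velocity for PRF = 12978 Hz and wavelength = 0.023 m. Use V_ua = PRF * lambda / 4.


V_ua = 12978 * 0.023 / 4 = 74.6 m/s

74.6 m/s


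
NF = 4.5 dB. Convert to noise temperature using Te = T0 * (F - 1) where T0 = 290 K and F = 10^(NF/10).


NF_lin = 10^(4.5/10) = 2.818383
Te = 290 * (2.818383 - 1) = 527.3 K

527.3 K


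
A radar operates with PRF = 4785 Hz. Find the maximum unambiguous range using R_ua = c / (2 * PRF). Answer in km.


R_ua = 3e8 / (2 * 4785) = 31348.0 m = 31.3 km

31.3 km


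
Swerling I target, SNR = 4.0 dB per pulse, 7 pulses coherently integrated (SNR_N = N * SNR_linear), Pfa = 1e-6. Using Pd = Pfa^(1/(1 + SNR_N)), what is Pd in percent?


SNR_lin = 10^(4.0/10) = 2.51189
SNR_N = 7 * 2.51189 = 17.58323
1/(1 + SNR_N) = 1/18.58323 = 0.053812
Pd = (1e-6)^0.053812 = 0.47548
Pd = 47.5%

47.5%


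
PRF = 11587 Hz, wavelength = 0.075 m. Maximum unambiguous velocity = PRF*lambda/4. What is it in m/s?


V_ua = 11587 * 0.075 / 4 = 217.3 m/s

217.3 m/s


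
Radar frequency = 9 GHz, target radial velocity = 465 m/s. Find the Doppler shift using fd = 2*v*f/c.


fd = 2 * 465 * 9000000000.0 / 3e8 = 27900.0 Hz

27900.0 Hz


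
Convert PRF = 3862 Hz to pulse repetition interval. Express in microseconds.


PRI = 1/3862 = 0.0002589332 s = 258.9 us

258.9 us


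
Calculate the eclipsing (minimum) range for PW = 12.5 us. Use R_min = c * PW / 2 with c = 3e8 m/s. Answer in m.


R_min = 3e8 * 12.5e-6 / 2 = 1875.0 m

1875.0 m


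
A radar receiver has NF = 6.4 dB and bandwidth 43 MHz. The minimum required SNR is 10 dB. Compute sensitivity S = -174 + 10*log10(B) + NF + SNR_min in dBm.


10*log10(43000000.0) = 76.33
S = -174 + 76.33 + 6.4 + 10 = -81.3 dBm

-81.3 dBm


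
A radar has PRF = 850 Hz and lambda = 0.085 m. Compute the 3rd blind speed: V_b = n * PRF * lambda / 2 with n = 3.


V_blind = 3 * 850 * 0.085 / 2 = 108.4 m/s

108.4 m/s


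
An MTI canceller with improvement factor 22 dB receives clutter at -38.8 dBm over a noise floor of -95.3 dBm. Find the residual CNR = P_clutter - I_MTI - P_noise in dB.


CNR = -38.8 - 22 - (-95.3) = 34.5 dB

34.5 dB


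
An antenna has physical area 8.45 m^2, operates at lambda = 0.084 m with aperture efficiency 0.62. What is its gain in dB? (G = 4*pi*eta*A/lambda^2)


G_linear = 4*pi*0.62*8.45/0.084^2 = 9330.39
G_dB = 10*log10(9330.39) = 39.7 dB

39.7 dB


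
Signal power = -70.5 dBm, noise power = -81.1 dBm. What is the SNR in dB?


SNR = -70.5 - (-81.1) = 10.6 dB

10.6 dB


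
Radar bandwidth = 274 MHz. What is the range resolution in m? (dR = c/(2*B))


dR = 3e8 / (2 * 274000000.0) = 0.55 m

0.55 m


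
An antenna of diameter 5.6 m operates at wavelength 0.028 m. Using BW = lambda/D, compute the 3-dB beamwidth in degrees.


BW_rad = 0.028 / 5.6 = 0.005
BW_deg = 0.29 degrees

0.29 degrees


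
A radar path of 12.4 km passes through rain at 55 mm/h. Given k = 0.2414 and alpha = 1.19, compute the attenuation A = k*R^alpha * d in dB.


gamma = 0.2414 * 55^1.19 = 28.429477 dB/km
A = 28.429477 * 12.4 = 352.53 dB

352.53 dB


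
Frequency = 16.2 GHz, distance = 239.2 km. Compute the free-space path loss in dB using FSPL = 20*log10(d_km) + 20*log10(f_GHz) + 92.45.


20*log10(239.2) = 47.58
20*log10(16.2) = 24.19
FSPL = 164.2 dB

164.2 dB


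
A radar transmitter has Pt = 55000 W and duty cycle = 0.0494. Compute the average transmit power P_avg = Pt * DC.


P_avg = 55000 * 0.0494 = 2717.0 W

2717.0 W


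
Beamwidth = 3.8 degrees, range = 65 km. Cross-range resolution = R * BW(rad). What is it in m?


BW_rad = 0.066322512
CR = 65000 * 0.066322512 = 4311.0 m

4311.0 m


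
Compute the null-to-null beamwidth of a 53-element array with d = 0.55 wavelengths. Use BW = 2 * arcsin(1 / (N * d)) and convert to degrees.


1/(N*d) = 1/(53*0.55) = 0.034305
BW = 2*arcsin(0.034305) = 3.9 degrees

3.9 degrees


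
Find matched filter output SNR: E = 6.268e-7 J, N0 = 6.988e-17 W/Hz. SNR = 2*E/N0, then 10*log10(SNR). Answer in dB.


SNR_lin = 2 * 6.268e-7 / 6.988e-17 = 1.794e10
SNR_dB = 10*log10(1.794e10) = 102.5 dB

102.5 dB


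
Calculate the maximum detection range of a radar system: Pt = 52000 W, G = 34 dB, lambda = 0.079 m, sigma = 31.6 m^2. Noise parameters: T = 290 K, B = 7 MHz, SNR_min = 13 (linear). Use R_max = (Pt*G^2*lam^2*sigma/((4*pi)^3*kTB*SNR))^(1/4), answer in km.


G_lin = 10^(34/10) = 2511.886432
R^4 = 52000 * 2511.886432^2 * 0.079^2 * 31.6 / ((4*pi)^3 * 1.38e-23 * 290 * 7000000.0 * 13)
R^4 = 8.95358e19 m^4
R_max = (8.95358e19)^(1/4) = 97274.5 m = 97.3 km

97.3 km


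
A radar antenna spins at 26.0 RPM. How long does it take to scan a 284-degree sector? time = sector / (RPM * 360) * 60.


t = 284 / (26.0 * 360) * 60 = 1.82 s

1.82 s


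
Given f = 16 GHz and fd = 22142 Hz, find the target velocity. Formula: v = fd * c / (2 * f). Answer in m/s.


v = 22142 * 3e8 / (2 * 16000000000.0) = 207.6 m/s

207.6 m/s


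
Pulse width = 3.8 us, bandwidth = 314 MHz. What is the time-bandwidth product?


TBP = 3.8 * 314 = 1193.2

1193.2


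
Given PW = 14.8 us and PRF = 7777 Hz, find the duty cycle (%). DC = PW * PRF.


DC = 14.8e-6 * 7777 * 100 = 11.51%

11.51%


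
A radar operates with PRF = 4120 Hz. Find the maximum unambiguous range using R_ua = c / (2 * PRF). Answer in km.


R_ua = 3e8 / (2 * 4120) = 36407.8 m = 36.4 km

36.4 km


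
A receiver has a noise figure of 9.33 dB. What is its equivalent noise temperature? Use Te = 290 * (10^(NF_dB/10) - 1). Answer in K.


NF_lin = 10^(9.33/10) = 8.570378
Te = 290 * (8.570378 - 1) = 2195.4 K

2195.4 K


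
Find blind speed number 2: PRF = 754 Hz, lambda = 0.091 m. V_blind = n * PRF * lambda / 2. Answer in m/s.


V_blind = 2 * 754 * 0.091 / 2 = 68.6 m/s

68.6 m/s


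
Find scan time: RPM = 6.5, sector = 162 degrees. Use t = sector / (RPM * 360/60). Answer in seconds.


t = 162 / (6.5 * 360) * 60 = 4.15 s

4.15 s


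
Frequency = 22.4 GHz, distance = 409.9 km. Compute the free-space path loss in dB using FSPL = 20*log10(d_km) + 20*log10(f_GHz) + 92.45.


20*log10(409.9) = 52.25
20*log10(22.4) = 27.0
FSPL = 171.7 dB

171.7 dB


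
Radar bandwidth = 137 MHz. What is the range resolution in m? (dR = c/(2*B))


dR = 3e8 / (2 * 137000000.0) = 1.09 m

1.09 m


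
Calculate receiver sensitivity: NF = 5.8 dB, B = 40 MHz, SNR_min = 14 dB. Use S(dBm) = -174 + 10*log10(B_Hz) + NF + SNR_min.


10*log10(40000000.0) = 76.02
S = -174 + 76.02 + 5.8 + 14 = -78.2 dBm

-78.2 dBm


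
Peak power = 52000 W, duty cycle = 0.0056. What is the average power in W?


P_avg = 52000 * 0.0056 = 291.2 W

291.2 W


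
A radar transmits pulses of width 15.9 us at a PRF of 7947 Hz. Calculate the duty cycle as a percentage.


DC = 15.9e-6 * 7947 * 100 = 12.64%

12.64%


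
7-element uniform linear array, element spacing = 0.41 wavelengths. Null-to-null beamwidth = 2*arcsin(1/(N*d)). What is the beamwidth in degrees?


1/(N*d) = 1/(7*0.41) = 0.348432
BW = 2*arcsin(0.348432) = 40.8 degrees

40.8 degrees


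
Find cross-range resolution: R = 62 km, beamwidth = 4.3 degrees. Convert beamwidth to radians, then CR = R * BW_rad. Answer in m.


BW_rad = 0.075049158
CR = 62000 * 0.075049158 = 4653.0 m

4653.0 m


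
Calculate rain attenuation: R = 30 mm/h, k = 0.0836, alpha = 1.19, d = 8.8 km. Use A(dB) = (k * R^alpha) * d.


gamma = 0.0836 * 30^1.19 = 4.786087 dB/km
A = 4.786087 * 8.8 = 42.12 dB

42.12 dB


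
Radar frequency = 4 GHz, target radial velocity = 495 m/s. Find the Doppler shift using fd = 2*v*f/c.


fd = 2 * 495 * 4000000000.0 / 3e8 = 13200.0 Hz

13200.0 Hz


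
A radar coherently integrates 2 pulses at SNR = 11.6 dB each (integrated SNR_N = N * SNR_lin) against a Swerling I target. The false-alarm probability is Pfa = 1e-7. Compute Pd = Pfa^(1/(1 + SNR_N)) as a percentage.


SNR_lin = 10^(11.6/10) = 14.4544
SNR_N = 2 * 14.4544 = 28.9088
1/(1 + SNR_N) = 1/29.9088 = 0.033435
Pd = (1e-7)^0.033435 = 0.58338
Pd = 58.3%

58.3%


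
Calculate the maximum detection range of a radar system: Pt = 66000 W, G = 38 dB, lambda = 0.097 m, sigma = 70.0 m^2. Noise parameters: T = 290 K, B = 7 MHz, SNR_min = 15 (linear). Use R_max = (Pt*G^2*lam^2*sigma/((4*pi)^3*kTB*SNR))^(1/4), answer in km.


G_lin = 10^(38/10) = 6309.573445
R^4 = 66000 * 6309.573445^2 * 0.097^2 * 70.0 / ((4*pi)^3 * 1.38e-23 * 290 * 7000000.0 * 15)
R^4 = 2.07534e21 m^4
R_max = (2.07534e21)^(1/4) = 213438.3 m = 213.4 km

213.4 km


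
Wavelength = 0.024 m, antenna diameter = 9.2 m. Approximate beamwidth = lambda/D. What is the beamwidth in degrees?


BW_rad = 0.024 / 9.2 = 0.002609
BW_deg = 0.15 degrees

0.15 degrees


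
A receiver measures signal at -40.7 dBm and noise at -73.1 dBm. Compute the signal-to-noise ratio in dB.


SNR = -40.7 - (-73.1) = 32.4 dB

32.4 dB


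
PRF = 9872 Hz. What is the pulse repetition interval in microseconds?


PRI = 1/9872 = 0.0001012966 s = 101.3 us

101.3 us


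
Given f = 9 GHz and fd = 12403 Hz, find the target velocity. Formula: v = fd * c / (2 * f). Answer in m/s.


v = 12403 * 3e8 / (2 * 9000000000.0) = 206.7 m/s

206.7 m/s


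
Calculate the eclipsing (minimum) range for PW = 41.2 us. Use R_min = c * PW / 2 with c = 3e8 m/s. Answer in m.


R_min = 3e8 * 41.2e-6 / 2 = 6180.0 m

6180.0 m


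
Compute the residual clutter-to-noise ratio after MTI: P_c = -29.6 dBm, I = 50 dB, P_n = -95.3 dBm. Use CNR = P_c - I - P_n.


CNR = -29.6 - 50 - (-95.3) = 15.7 dB

15.7 dB


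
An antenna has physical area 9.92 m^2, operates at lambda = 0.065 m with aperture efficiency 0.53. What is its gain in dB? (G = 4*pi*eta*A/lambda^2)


G_linear = 4*pi*0.53*9.92/0.065^2 = 15637.62
G_dB = 10*log10(15637.62) = 41.9 dB

41.9 dB


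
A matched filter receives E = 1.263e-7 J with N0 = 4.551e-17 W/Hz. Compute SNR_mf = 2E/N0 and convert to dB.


SNR_lin = 2 * 1.263e-7 / 4.551e-17 = 5.55e9
SNR_dB = 10*log10(5.55e9) = 97.4 dB

97.4 dB


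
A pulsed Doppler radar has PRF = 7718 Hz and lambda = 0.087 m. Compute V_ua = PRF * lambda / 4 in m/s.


V_ua = 7718 * 0.087 / 4 = 167.9 m/s

167.9 m/s


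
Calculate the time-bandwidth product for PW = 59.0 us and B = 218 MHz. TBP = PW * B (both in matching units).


TBP = 59.0 * 218 = 12862.0

12862.0


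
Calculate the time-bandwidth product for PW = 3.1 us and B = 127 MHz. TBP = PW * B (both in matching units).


TBP = 3.1 * 127 = 393.7

393.7


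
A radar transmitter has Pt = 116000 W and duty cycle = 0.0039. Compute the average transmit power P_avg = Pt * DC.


P_avg = 116000 * 0.0039 = 452.4 W

452.4 W


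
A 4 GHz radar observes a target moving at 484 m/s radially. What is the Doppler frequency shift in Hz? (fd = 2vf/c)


fd = 2 * 484 * 4000000000.0 / 3e8 = 12906.7 Hz

12906.7 Hz


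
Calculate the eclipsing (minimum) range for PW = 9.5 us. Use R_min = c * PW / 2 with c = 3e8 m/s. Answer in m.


R_min = 3e8 * 9.5e-6 / 2 = 1425.0 m

1425.0 m


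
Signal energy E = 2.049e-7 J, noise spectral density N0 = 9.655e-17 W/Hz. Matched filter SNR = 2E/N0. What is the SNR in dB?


SNR_lin = 2 * 2.049e-7 / 9.655e-17 = 4.244e9
SNR_dB = 10*log10(4.244e9) = 96.3 dB

96.3 dB


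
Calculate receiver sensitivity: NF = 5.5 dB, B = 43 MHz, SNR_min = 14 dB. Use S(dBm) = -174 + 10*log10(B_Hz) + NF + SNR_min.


10*log10(43000000.0) = 76.33
S = -174 + 76.33 + 5.5 + 14 = -78.2 dBm

-78.2 dBm


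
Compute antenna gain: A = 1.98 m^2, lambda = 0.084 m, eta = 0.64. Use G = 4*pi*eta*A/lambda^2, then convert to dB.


G_linear = 4*pi*0.64*1.98/0.084^2 = 2256.82
G_dB = 10*log10(2256.82) = 33.5 dB

33.5 dB


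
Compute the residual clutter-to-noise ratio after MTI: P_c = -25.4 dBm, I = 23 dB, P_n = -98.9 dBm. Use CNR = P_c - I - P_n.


CNR = -25.4 - 23 - (-98.9) = 50.5 dB

50.5 dB


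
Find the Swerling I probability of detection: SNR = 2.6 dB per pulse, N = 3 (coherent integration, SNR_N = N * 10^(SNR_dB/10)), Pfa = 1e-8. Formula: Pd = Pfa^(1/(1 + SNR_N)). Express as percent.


SNR_lin = 10^(2.6/10) = 1.8197
SNR_N = 3 * 1.8197 = 5.4591
1/(1 + SNR_N) = 1/6.4591 = 0.1548203
Pd = (1e-8)^0.1548203 = 0.05773
Pd = 5.8%

5.8%


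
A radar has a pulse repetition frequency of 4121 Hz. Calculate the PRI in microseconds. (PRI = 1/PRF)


PRI = 1/4121 = 0.0002426595 s = 242.7 us

242.7 us


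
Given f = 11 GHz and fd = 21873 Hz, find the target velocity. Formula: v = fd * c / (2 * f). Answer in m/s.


v = 21873 * 3e8 / (2 * 11000000000.0) = 298.3 m/s

298.3 m/s


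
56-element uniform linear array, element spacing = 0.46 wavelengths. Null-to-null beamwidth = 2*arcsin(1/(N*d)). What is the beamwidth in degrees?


1/(N*d) = 1/(56*0.46) = 0.03882
BW = 2*arcsin(0.03882) = 4.4 degrees

4.4 degrees


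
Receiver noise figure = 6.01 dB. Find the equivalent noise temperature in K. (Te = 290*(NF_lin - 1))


NF_lin = 10^(6.01/10) = 3.990249
Te = 290 * (3.990249 - 1) = 867.2 K

867.2 K


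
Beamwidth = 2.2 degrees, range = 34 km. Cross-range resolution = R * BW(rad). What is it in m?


BW_rad = 0.038397244
CR = 34000 * 0.038397244 = 1305.5 m

1305.5 m


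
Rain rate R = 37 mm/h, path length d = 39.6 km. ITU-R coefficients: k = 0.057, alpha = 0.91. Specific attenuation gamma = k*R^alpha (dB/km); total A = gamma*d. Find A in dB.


gamma = 0.057 * 37^0.91 = 1.523837 dB/km
A = 1.523837 * 39.6 = 60.34 dB

60.34 dB


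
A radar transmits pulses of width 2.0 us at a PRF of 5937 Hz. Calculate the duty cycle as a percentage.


DC = 2.0e-6 * 5937 * 100 = 1.19%

1.19%


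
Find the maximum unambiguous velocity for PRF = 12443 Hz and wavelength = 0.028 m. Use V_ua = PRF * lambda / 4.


V_ua = 12443 * 0.028 / 4 = 87.1 m/s

87.1 m/s


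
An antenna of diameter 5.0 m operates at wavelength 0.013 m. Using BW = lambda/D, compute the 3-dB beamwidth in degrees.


BW_rad = 0.013 / 5.0 = 0.0026
BW_deg = 0.15 degrees

0.15 degrees


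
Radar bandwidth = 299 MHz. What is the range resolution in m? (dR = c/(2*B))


dR = 3e8 / (2 * 299000000.0) = 0.5 m

0.5 m


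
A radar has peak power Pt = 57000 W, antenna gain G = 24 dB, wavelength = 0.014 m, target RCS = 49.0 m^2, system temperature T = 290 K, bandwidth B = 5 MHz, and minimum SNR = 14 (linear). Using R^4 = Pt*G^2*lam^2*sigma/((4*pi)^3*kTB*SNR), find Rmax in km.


G_lin = 10^(24/10) = 251.188643
R^4 = 57000 * 251.188643^2 * 0.014^2 * 49.0 / ((4*pi)^3 * 1.38e-23 * 290 * 5000000.0 * 14)
R^4 = 6.2133e16 m^4
R_max = (6.2133e16)^(1/4) = 15788.1 m = 15.8 km

15.8 km


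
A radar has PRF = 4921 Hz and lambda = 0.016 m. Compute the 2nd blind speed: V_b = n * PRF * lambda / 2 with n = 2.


V_blind = 2 * 4921 * 0.016 / 2 = 78.7 m/s

78.7 m/s


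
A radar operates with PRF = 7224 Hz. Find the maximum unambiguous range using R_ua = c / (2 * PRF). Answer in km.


R_ua = 3e8 / (2 * 7224) = 20764.1 m = 20.8 km

20.8 km


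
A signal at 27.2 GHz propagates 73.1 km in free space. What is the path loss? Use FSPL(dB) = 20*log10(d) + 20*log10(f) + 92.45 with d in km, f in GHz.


20*log10(73.1) = 37.28
20*log10(27.2) = 28.69
FSPL = 158.4 dB

158.4 dB


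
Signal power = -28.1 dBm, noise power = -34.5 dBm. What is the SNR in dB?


SNR = -28.1 - (-34.5) = 6.4 dB

6.4 dB


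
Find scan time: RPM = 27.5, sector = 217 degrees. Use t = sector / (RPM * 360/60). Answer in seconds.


t = 217 / (27.5 * 360) * 60 = 1.32 s

1.32 s


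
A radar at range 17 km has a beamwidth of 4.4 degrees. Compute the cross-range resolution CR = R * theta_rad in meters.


BW_rad = 0.076794487
CR = 17000 * 0.076794487 = 1305.5 m

1305.5 m


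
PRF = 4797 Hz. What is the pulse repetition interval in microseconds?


PRI = 1/4797 = 0.0002084636 s = 208.5 us

208.5 us


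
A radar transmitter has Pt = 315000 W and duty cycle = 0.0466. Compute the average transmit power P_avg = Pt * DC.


P_avg = 315000 * 0.0466 = 14679.0 W

14679.0 W


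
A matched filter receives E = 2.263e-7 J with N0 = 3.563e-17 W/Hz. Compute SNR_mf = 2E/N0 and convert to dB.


SNR_lin = 2 * 2.263e-7 / 3.563e-17 = 1.27e10
SNR_dB = 10*log10(1.27e10) = 101.0 dB

101.0 dB


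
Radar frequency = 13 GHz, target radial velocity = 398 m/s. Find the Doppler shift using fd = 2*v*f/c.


fd = 2 * 398 * 13000000000.0 / 3e8 = 34493.3 Hz

34493.3 Hz


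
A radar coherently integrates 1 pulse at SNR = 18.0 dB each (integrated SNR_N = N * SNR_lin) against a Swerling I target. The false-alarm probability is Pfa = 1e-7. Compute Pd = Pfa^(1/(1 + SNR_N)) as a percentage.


SNR_lin = 10^(18.0/10) = 63.09573
SNR_N = 1 * 63.09573 = 63.09573
1/(1 + SNR_N) = 1/64.09573 = 0.0156017
Pd = (1e-7)^0.0156017 = 0.77766
Pd = 77.8%

77.8%


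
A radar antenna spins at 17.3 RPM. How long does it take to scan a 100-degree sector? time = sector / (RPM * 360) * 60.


t = 100 / (17.3 * 360) * 60 = 0.96 s

0.96 s


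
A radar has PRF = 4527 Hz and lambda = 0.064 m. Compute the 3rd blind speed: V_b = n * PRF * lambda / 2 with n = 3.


V_blind = 3 * 4527 * 0.064 / 2 = 434.6 m/s

434.6 m/s


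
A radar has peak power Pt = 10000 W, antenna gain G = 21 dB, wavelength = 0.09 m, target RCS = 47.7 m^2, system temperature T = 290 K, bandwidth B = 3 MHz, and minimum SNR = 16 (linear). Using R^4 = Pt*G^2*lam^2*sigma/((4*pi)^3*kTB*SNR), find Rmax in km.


G_lin = 10^(21/10) = 125.892541
R^4 = 10000 * 125.892541^2 * 0.09^2 * 47.7 / ((4*pi)^3 * 1.38e-23 * 290 * 3000000.0 * 16)
R^4 = 1.60641e17 m^4
R_max = (1.60641e17)^(1/4) = 20020.0 m = 20.0 km

20.0 km


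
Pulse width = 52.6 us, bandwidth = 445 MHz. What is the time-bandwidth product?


TBP = 52.6 * 445 = 23407.0

23407.0


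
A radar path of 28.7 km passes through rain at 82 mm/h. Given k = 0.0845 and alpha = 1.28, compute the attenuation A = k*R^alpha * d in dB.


gamma = 0.0845 * 82^1.28 = 23.797889 dB/km
A = 23.797889 * 28.7 = 683.0 dB

683.0 dB


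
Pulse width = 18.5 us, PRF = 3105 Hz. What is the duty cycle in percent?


DC = 18.5e-6 * 3105 * 100 = 5.74%

5.74%


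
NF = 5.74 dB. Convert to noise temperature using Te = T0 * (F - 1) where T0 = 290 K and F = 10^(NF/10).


NF_lin = 10^(5.74/10) = 3.74973
Te = 290 * (3.74973 - 1) = 797.4 K

797.4 K


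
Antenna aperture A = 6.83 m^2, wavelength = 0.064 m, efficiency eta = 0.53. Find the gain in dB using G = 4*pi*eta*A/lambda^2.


G_linear = 4*pi*0.53*6.83/0.064^2 = 11105.71
G_dB = 10*log10(11105.71) = 40.5 dB

40.5 dB


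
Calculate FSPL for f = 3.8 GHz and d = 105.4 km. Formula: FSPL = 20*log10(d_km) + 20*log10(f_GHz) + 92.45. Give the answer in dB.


20*log10(105.4) = 40.46
20*log10(3.8) = 11.6
FSPL = 144.5 dB

144.5 dB


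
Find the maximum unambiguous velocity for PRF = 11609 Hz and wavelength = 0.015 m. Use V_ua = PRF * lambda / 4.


V_ua = 11609 * 0.015 / 4 = 43.5 m/s

43.5 m/s


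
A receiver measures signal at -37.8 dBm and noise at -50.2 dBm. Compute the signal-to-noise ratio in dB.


SNR = -37.8 - (-50.2) = 12.4 dB

12.4 dB


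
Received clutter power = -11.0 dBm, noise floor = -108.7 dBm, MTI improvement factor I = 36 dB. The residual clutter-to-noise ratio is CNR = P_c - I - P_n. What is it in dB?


CNR = -11.0 - 36 - (-108.7) = 61.7 dB

61.7 dB


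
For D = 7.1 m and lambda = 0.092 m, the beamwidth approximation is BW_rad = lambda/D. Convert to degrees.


BW_rad = 0.092 / 7.1 = 0.012958
BW_deg = 0.74 degrees

0.74 degrees


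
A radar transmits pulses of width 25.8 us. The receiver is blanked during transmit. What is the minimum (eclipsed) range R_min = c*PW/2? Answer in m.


R_min = 3e8 * 25.8e-6 / 2 = 3870.0 m

3870.0 m


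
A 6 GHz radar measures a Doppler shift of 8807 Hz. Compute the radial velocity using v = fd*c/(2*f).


v = 8807 * 3e8 / (2 * 6000000000.0) = 220.2 m/s

220.2 m/s


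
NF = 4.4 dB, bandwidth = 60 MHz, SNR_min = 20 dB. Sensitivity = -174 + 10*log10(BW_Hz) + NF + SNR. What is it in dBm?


10*log10(60000000.0) = 77.78
S = -174 + 77.78 + 4.4 + 20 = -71.8 dBm

-71.8 dBm


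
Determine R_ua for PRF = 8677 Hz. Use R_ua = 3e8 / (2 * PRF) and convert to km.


R_ua = 3e8 / (2 * 8677) = 17287.1 m = 17.3 km

17.3 km


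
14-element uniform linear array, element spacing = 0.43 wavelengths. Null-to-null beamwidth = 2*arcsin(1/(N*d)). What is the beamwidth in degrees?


1/(N*d) = 1/(14*0.43) = 0.166113
BW = 2*arcsin(0.166113) = 19.1 degrees

19.1 degrees


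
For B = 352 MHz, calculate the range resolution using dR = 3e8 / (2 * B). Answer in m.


dR = 3e8 / (2 * 352000000.0) = 0.43 m

0.43 m


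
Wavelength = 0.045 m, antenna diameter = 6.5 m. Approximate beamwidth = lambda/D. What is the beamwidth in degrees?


BW_rad = 0.045 / 6.5 = 0.006923
BW_deg = 0.4 degrees

0.4 degrees


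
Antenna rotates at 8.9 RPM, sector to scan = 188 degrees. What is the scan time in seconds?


t = 188 / (8.9 * 360) * 60 = 3.52 s

3.52 s


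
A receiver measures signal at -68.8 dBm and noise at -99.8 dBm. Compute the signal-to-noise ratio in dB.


SNR = -68.8 - (-99.8) = 31.0 dB

31.0 dB


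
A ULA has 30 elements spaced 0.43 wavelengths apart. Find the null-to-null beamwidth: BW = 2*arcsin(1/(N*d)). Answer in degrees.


1/(N*d) = 1/(30*0.43) = 0.077519
BW = 2*arcsin(0.077519) = 8.9 degrees

8.9 degrees


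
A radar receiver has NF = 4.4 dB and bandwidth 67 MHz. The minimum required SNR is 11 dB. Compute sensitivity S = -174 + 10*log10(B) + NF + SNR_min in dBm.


10*log10(67000000.0) = 78.26
S = -174 + 78.26 + 4.4 + 11 = -80.3 dBm

-80.3 dBm


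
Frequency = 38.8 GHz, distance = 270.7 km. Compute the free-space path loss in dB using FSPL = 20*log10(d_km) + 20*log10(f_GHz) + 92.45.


20*log10(270.7) = 48.65
20*log10(38.8) = 31.78
FSPL = 172.9 dB

172.9 dB


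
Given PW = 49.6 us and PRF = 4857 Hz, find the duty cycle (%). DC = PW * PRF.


DC = 49.6e-6 * 4857 * 100 = 24.09%

24.09%


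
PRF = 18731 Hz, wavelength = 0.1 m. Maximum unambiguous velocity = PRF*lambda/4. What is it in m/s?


V_ua = 18731 * 0.1 / 4 = 468.3 m/s

468.3 m/s


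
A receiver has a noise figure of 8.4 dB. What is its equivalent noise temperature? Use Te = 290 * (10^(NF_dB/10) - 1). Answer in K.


NF_lin = 10^(8.4/10) = 6.91831
Te = 290 * (6.91831 - 1) = 1716.3 K

1716.3 K


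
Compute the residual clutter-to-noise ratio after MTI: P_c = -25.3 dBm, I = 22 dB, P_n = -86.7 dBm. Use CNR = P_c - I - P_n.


CNR = -25.3 - 22 - (-86.7) = 39.4 dB

39.4 dB


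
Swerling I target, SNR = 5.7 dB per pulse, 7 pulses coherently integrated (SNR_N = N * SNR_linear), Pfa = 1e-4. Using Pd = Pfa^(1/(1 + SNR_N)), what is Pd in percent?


SNR_lin = 10^(5.7/10) = 3.71535
SNR_N = 7 * 3.71535 = 26.00745
1/(1 + SNR_N) = 1/27.00745 = 0.0370268
Pd = (1e-4)^0.0370268 = 0.71104
Pd = 71.1%

71.1%


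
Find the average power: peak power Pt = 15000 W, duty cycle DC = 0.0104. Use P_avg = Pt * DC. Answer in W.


P_avg = 15000 * 0.0104 = 156.0 W

156.0 W


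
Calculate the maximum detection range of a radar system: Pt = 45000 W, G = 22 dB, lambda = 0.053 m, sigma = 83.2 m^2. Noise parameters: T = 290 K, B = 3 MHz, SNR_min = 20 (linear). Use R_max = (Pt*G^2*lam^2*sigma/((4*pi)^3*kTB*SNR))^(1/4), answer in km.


G_lin = 10^(22/10) = 158.489319
R^4 = 45000 * 158.489319^2 * 0.053^2 * 83.2 / ((4*pi)^3 * 1.38e-23 * 290 * 3000000.0 * 20)
R^4 = 5.54408e17 m^4
R_max = (5.54408e17)^(1/4) = 27287.1 m = 27.3 km

27.3 km


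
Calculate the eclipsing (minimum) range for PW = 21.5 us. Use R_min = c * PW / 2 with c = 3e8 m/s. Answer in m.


R_min = 3e8 * 21.5e-6 / 2 = 3225.0 m

3225.0 m


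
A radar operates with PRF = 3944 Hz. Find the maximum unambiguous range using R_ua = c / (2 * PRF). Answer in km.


R_ua = 3e8 / (2 * 3944) = 38032.5 m = 38.0 km

38.0 km


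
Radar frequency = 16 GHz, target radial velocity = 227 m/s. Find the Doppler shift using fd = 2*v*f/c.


fd = 2 * 227 * 16000000000.0 / 3e8 = 24213.3 Hz

24213.3 Hz


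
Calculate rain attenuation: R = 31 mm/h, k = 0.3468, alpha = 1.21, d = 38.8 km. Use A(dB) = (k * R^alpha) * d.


gamma = 0.3468 * 31^1.21 = 22.111934 dB/km
A = 22.111934 * 38.8 = 857.94 dB

857.94 dB


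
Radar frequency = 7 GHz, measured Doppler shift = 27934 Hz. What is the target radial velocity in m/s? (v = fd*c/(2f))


v = 27934 * 3e8 / (2 * 7000000000.0) = 598.6 m/s

598.6 m/s


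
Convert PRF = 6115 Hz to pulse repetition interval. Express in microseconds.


PRI = 1/6115 = 0.0001635323 s = 163.5 us

163.5 us


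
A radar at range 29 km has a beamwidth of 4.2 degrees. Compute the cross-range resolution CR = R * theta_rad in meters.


BW_rad = 0.073303829
CR = 29000 * 0.073303829 = 2125.8 m

2125.8 m


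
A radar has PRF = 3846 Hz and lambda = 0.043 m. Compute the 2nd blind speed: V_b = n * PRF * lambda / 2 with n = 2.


V_blind = 2 * 3846 * 0.043 / 2 = 165.4 m/s

165.4 m/s


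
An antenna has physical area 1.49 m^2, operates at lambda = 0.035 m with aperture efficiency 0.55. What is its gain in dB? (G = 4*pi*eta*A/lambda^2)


G_linear = 4*pi*0.55*1.49/0.035^2 = 8406.65
G_dB = 10*log10(8406.65) = 39.2 dB

39.2 dB


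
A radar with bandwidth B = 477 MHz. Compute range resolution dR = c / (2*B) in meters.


dR = 3e8 / (2 * 477000000.0) = 0.31 m

0.31 m


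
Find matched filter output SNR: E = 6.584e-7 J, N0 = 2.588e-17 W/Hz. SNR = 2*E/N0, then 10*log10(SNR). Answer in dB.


SNR_lin = 2 * 6.584e-7 / 2.588e-17 = 5.088e10
SNR_dB = 10*log10(5.088e10) = 107.1 dB

107.1 dB


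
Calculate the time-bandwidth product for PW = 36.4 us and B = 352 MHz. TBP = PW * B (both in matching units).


TBP = 36.4 * 352 = 12812.8

12812.8


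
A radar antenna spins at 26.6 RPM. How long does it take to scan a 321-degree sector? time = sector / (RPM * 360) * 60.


t = 321 / (26.6 * 360) * 60 = 2.01 s

2.01 s


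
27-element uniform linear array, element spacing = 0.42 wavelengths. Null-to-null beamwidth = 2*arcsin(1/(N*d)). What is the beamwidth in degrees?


1/(N*d) = 1/(27*0.42) = 0.088183
BW = 2*arcsin(0.088183) = 10.1 degrees

10.1 degrees


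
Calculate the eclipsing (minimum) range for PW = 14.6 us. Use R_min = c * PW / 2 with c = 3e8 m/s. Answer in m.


R_min = 3e8 * 14.6e-6 / 2 = 2190.0 m

2190.0 m


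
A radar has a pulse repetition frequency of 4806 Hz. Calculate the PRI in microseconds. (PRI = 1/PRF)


PRI = 1/4806 = 0.0002080732 s = 208.1 us

208.1 us


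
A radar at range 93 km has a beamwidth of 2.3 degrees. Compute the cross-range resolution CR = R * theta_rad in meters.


BW_rad = 0.040142573
CR = 93000 * 0.040142573 = 3733.3 m

3733.3 m


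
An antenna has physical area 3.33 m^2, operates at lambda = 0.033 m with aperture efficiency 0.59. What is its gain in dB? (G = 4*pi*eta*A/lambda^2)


G_linear = 4*pi*0.59*3.33/0.033^2 = 22671.39
G_dB = 10*log10(22671.39) = 43.6 dB

43.6 dB


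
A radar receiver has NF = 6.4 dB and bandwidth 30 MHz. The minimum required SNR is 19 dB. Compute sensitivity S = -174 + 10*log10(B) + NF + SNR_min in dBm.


10*log10(30000000.0) = 74.77
S = -174 + 74.77 + 6.4 + 19 = -73.8 dBm

-73.8 dBm


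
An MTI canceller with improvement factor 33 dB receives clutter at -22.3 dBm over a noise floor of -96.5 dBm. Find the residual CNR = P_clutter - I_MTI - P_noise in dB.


CNR = -22.3 - 33 - (-96.5) = 41.2 dB

41.2 dB


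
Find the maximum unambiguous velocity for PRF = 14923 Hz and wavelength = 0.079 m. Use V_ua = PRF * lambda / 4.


V_ua = 14923 * 0.079 / 4 = 294.7 m/s

294.7 m/s


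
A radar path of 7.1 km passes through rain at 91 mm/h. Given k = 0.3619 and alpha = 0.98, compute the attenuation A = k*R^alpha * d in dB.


gamma = 0.3619 * 91^0.98 = 30.091868 dB/km
A = 30.091868 * 7.1 = 213.65 dB

213.65 dB


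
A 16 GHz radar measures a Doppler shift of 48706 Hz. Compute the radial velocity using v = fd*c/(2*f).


v = 48706 * 3e8 / (2 * 16000000000.0) = 456.6 m/s

456.6 m/s


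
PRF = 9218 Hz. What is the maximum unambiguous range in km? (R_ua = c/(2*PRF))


R_ua = 3e8 / (2 * 9218) = 16272.5 m = 16.3 km

16.3 km


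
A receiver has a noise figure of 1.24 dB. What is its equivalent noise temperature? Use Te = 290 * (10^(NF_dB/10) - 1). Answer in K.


NF_lin = 10^(1.24/10) = 1.330454
Te = 290 * (1.330454 - 1) = 95.8 K

95.8 K


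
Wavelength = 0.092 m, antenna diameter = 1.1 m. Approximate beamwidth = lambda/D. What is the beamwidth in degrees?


BW_rad = 0.092 / 1.1 = 0.083636
BW_deg = 4.79 degrees

4.79 degrees


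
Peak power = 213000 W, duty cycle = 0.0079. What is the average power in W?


P_avg = 213000 * 0.0079 = 1682.7 W

1682.7 W


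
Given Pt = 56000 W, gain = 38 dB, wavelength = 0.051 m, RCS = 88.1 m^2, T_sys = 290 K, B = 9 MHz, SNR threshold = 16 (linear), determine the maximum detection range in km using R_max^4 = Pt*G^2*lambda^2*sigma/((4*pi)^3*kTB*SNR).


G_lin = 10^(38/10) = 6309.573445
R^4 = 56000 * 6309.573445^2 * 0.051^2 * 88.1 / ((4*pi)^3 * 1.38e-23 * 290 * 9000000.0 * 16)
R^4 = 4.4672e20 m^4
R_max = (4.4672e20)^(1/4) = 145381.4 m = 145.4 km

145.4 km


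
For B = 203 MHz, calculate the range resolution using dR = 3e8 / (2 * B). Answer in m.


dR = 3e8 / (2 * 203000000.0) = 0.74 m

0.74 m


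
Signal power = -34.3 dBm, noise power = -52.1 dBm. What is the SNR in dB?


SNR = -34.3 - (-52.1) = 17.8 dB

17.8 dB


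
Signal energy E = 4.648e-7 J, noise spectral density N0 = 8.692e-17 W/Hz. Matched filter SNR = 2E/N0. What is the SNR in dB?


SNR_lin = 2 * 4.648e-7 / 8.692e-17 = 1.069e10
SNR_dB = 10*log10(1.069e10) = 100.3 dB

100.3 dB


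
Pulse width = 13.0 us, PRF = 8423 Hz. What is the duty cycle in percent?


DC = 13.0e-6 * 8423 * 100 = 10.95%

10.95%


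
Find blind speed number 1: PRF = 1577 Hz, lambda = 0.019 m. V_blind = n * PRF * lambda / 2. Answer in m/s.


V_blind = 1 * 1577 * 0.019 / 2 = 15.0 m/s

15.0 m/s


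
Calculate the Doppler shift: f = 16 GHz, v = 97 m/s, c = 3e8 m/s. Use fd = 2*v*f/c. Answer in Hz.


fd = 2 * 97 * 16000000000.0 / 3e8 = 10346.7 Hz

10346.7 Hz


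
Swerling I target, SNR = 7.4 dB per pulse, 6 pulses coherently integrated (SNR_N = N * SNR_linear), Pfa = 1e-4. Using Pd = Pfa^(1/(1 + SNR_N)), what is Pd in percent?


SNR_lin = 10^(7.4/10) = 5.49541
SNR_N = 6 * 5.49541 = 32.97246
1/(1 + SNR_N) = 1/33.97246 = 0.0294356
Pd = (1e-4)^0.0294356 = 0.76253
Pd = 76.3%

76.3%


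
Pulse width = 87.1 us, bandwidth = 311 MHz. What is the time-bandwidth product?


TBP = 87.1 * 311 = 27088.1

27088.1


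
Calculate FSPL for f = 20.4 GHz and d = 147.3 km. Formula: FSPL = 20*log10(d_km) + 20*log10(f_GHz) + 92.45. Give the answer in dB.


20*log10(147.3) = 43.36
20*log10(20.4) = 26.19
FSPL = 162.0 dB

162.0 dB


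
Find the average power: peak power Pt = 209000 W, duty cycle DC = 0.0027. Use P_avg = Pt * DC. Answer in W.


P_avg = 209000 * 0.0027 = 564.3 W

564.3 W


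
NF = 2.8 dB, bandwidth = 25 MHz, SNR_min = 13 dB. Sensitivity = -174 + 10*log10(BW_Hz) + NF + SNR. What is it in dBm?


10*log10(25000000.0) = 73.98
S = -174 + 73.98 + 2.8 + 13 = -84.2 dBm

-84.2 dBm


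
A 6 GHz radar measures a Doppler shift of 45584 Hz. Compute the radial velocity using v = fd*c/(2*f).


v = 45584 * 3e8 / (2 * 6000000000.0) = 1139.6 m/s

1139.6 m/s


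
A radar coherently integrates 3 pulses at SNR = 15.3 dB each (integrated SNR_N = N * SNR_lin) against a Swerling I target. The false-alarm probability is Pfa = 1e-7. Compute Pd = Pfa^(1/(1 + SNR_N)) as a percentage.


SNR_lin = 10^(15.3/10) = 33.88442
SNR_N = 3 * 33.88442 = 101.65326
1/(1 + SNR_N) = 1/102.65326 = 0.0097415
Pd = (1e-7)^0.0097415 = 0.85469
Pd = 85.5%

85.5%


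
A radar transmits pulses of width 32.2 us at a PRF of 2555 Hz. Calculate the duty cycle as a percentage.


DC = 32.2e-6 * 2555 * 100 = 8.23%

8.23%


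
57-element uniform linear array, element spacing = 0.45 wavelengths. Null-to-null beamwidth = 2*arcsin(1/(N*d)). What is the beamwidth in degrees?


1/(N*d) = 1/(57*0.45) = 0.038986
BW = 2*arcsin(0.038986) = 4.5 degrees

4.5 degrees


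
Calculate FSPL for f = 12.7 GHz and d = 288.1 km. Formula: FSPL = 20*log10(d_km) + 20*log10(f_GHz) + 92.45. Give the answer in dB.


20*log10(288.1) = 49.19
20*log10(12.7) = 22.08
FSPL = 163.7 dB

163.7 dB


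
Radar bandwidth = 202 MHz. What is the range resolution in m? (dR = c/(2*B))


dR = 3e8 / (2 * 202000000.0) = 0.74 m

0.74 m


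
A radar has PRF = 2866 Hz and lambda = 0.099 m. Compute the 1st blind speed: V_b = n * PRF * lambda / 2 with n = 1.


V_blind = 1 * 2866 * 0.099 / 2 = 141.9 m/s

141.9 m/s


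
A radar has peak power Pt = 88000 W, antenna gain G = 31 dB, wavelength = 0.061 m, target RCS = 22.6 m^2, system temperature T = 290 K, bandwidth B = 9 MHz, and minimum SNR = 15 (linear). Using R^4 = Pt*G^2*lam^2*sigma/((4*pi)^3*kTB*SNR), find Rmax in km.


G_lin = 10^(31/10) = 1258.925412
R^4 = 88000 * 1258.925412^2 * 0.061^2 * 22.6 / ((4*pi)^3 * 1.38e-23 * 290 * 9000000.0 * 15)
R^4 = 1.09398e19 m^4
R_max = (1.09398e19)^(1/4) = 57511.2 m = 57.5 km

57.5 km


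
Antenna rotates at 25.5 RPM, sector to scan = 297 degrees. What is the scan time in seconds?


t = 297 / (25.5 * 360) * 60 = 1.94 s

1.94 s


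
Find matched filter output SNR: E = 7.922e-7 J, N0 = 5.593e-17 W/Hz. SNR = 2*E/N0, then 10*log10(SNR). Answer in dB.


SNR_lin = 2 * 7.922e-7 / 5.593e-17 = 2.833e10
SNR_dB = 10*log10(2.833e10) = 104.5 dB

104.5 dB


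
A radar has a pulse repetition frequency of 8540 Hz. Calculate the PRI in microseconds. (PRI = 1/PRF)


PRI = 1/8540 = 0.000117096 s = 117.1 us

117.1 us


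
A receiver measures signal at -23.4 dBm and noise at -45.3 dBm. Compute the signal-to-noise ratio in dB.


SNR = -23.4 - (-45.3) = 21.9 dB

21.9 dB


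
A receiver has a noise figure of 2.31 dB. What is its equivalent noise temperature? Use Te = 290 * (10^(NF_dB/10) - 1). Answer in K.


NF_lin = 10^(2.31/10) = 1.702159
Te = 290 * (1.702159 - 1) = 203.6 K

203.6 K


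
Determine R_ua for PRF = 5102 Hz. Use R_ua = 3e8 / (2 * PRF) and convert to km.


R_ua = 3e8 / (2 * 5102) = 29400.2 m = 29.4 km

29.4 km


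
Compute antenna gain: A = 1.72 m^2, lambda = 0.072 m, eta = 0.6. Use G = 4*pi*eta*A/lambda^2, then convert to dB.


G_linear = 4*pi*0.6*1.72/0.072^2 = 2501.64
G_dB = 10*log10(2501.64) = 34.0 dB

34.0 dB
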